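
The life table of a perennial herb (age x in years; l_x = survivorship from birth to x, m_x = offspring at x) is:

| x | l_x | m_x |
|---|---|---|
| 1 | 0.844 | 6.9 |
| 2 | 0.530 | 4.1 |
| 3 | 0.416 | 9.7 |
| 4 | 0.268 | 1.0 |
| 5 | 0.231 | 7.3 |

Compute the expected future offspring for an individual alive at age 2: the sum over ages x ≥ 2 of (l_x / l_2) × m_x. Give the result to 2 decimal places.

15.40

l_2 = 0.530. Conditional survival from age 2 to x is l_x / l_2.
  x=2: (0.530/0.530) × 4.1 = 4.1000
  x=3: (0.416/0.530) × 9.7 = 7.6136
  x=4: (0.268/0.530) × 1.0 = 0.5057
  x=5: (0.231/0.530) × 7.3 = 3.1817
Sum = 4.1000 + 7.6136 + 0.5057 + 3.1817 = 15.4009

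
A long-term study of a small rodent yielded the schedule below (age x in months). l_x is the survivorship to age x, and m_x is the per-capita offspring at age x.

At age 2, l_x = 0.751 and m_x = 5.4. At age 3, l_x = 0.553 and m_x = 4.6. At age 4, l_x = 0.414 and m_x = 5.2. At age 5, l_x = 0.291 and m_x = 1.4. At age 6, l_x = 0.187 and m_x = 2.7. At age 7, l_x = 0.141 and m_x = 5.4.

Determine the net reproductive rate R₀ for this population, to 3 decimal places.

10.426

R₀ = Σ l_x m_x:
  age 2: 0.751 × 5.4 = 4.0554
  age 3: 0.553 × 4.6 = 2.5438
  age 4: 0.414 × 5.2 = 2.1528
  age 5: 0.291 × 1.4 = 0.4074
  age 6: 0.187 × 2.7 = 0.5049
  age 7: 0.141 × 5.4 = 0.7614
R₀ = 4.0554 + 2.5438 + 2.1528 + 0.4074 + 0.5049 + 0.7614 = 10.4257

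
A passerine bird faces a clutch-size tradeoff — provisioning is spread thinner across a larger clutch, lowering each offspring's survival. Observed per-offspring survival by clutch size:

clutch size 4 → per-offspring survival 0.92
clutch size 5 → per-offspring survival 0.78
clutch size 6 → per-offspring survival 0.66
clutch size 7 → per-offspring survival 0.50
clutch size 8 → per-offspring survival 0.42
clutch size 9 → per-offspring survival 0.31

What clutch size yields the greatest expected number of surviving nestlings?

6

Expected surviving nestlings = c × s(c):
  c=4: 4 × 0.92 = 3.680
  c=5: 5 × 0.78 = 3.900
  c=6: 6 × 0.66 = 3.960
  c=7: 7 × 0.50 = 3.500
  c=8: 8 × 0.42 = 3.360
  c=9: 9 × 0.31 = 2.790
Maximum at c = 6 (3.960 surviving nestlings).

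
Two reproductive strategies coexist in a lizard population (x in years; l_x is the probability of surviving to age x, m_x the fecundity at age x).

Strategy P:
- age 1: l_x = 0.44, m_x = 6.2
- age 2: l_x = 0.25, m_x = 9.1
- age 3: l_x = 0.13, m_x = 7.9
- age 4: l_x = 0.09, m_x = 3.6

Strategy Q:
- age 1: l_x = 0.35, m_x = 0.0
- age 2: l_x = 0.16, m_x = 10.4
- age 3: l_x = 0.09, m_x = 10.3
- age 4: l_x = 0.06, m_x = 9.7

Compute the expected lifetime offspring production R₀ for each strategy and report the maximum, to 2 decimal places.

Strategy P: R₀ = 0.44×6.2 + 0.25×9.1 + 0.13×7.9 + 0.09×3.6 = 6.3540
Strategy Q: R₀ = 0.35×0.0 + 0.16×10.4 + 0.09×10.3 + 0.06×9.7 = 3.1730
Highest R₀: strategy P with 6.3540.

6.35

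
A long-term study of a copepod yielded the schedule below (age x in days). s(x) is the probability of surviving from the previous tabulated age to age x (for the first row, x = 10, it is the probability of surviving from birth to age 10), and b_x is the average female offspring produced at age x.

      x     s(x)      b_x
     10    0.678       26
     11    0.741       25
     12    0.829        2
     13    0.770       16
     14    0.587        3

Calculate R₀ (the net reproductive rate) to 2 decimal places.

Survivorship from birth: l_x = s_10·s_11·…·s_x.
  l_10 = 0.67800
  l_11 = 0.50240
  l_12 = 0.41649
  l_13 = 0.32070
  l_14 = 0.18825
R₀ = Σ l_x b_x:
  age 10: 0.67800 × 26 = 17.6280
  age 11: 0.50240 × 25 = 12.5600
  age 12: 0.41649 × 2 = 0.8330
  age 13: 0.32070 × 16 = 5.1312
  age 14: 0.18825 × 3 = 0.5647
R₀ = 17.6280 + 12.5600 + 0.8330 + 5.1312 + 0.5647 = 36.7169

36.72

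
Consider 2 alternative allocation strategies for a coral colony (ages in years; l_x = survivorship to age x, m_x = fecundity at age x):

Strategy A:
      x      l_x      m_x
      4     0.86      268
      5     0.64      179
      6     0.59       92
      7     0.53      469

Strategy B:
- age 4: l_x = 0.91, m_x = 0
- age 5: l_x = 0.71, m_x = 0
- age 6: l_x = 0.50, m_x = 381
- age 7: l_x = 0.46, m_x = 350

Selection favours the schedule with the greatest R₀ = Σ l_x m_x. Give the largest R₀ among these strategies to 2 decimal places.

647.89

Strategy A: R₀ = 0.86×268 + 0.64×179 + 0.59×92 + 0.53×469 = 647.8900
Strategy B: R₀ = 0.91×0 + 0.71×0 + 0.50×381 + 0.46×350 = 351.5000
Highest R₀: strategy A with 647.8900.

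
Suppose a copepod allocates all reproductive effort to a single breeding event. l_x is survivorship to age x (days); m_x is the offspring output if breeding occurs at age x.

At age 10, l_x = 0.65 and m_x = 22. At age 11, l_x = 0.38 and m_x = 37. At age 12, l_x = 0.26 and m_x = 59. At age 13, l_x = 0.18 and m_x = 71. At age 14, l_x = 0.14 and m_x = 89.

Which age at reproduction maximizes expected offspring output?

12

Expected offspring if breeding at age x = l_x × m_x:
  age 10: 0.65 × 22 = 14.300
  age 11: 0.38 × 37 = 14.060
  age 12: 0.26 × 59 = 15.340
  age 13: 0.18 × 71 = 12.780
  age 14: 0.14 × 89 = 12.460
Maximum at age 12 (15.340).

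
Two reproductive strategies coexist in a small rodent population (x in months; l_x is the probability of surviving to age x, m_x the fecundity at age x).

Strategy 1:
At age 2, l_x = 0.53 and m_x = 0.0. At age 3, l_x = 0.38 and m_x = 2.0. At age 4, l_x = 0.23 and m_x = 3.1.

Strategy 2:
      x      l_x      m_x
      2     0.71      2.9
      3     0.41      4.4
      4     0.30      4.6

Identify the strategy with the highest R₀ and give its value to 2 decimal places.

5.24

Strategy 1: R₀ = 0.53×0.0 + 0.38×2.0 + 0.23×3.1 = 1.4730
Strategy 2: R₀ = 0.71×2.9 + 0.41×4.4 + 0.30×4.6 = 5.2430
Highest R₀: strategy 2 with 5.2430.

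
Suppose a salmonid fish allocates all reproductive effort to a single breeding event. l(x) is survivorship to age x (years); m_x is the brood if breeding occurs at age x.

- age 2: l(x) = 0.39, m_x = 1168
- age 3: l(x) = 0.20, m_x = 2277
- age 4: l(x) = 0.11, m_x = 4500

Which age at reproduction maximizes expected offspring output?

Expected offspring if breeding at age x = l(x) × m_x:
  age 2: 0.39 × 1168 = 455.520
  age 3: 0.20 × 2277 = 455.400
  age 4: 0.11 × 4500 = 495.000
Maximum at age 4 (495.000).

4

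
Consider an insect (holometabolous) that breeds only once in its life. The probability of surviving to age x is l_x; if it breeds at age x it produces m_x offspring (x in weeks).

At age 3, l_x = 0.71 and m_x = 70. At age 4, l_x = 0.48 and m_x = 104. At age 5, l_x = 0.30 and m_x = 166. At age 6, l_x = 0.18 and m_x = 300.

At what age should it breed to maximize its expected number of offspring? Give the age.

Expected offspring if breeding at age x = l_x × m_x:
  age 3: 0.71 × 70 = 49.700
  age 4: 0.48 × 104 = 49.920
  age 5: 0.30 × 166 = 49.800
  age 6: 0.18 × 300 = 54.000
Maximum at age 6 (54.000).

6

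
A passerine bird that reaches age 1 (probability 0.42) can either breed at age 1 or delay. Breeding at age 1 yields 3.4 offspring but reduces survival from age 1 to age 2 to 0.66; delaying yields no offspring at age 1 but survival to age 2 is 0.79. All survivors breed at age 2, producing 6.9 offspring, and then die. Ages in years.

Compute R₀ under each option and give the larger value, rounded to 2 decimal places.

3.34

breed at age 1: R₀ = 0.42 × (3.4 + 0.66 × 6.9) = 0.42 × 7.9540 = 3.3407
delay to age 2: R₀ = 0.42 × (0.79 × 6.9) = 0.42 × 5.4510 = 2.2894
Higher: breed at age 1 (3.3407).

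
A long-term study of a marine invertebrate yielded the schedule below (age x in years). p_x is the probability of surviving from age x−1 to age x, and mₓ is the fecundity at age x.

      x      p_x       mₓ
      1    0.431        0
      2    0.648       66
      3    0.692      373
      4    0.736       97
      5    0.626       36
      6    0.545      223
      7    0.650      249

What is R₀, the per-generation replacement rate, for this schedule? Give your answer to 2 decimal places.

Survivorship from birth: l_x = p_1·p_2·…·p_x.
  l_1 = 0.43100
  l_2 = 0.27929
  l_3 = 0.19327
  l_4 = 0.14224
  l_5 = 0.08905
  l_6 = 0.04853
  l_7 = 0.03154
R₀ = Σ l_x mₓ:
  age 1: 0.43100 × 0 = 0.0000
  age 2: 0.27929 × 66 = 18.4331
  age 3: 0.19327 × 373 = 72.0897
  age 4: 0.14224 × 97 = 13.7973
  age 5: 0.08905 × 36 = 3.2058
  age 6: 0.04853 × 223 = 10.8222
  age 7: 0.03154 × 249 = 7.8535
R₀ = 0.0000 + 18.4331 + 72.0897 + 13.7973 + 3.2058 + 10.8222 + 7.8535 = 126.2016

126.20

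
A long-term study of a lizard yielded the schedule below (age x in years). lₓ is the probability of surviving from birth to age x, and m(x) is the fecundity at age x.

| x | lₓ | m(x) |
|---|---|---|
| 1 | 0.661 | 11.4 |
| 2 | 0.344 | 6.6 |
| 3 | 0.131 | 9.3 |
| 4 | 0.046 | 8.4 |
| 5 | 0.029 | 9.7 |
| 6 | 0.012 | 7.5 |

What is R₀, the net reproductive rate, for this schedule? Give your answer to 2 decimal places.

R₀ = Σ lₓ m(x):
  age 1: 0.661 × 11.4 = 7.5354
  age 2: 0.344 × 6.6 = 2.2704
  age 3: 0.131 × 9.3 = 1.2183
  age 4: 0.046 × 8.4 = 0.3864
  age 5: 0.029 × 9.7 = 0.2813
  age 6: 0.012 × 7.5 = 0.0900
R₀ = 7.5354 + 2.2704 + 1.2183 + 0.3864 + 0.2813 + 0.0900 = 11.7818

11.78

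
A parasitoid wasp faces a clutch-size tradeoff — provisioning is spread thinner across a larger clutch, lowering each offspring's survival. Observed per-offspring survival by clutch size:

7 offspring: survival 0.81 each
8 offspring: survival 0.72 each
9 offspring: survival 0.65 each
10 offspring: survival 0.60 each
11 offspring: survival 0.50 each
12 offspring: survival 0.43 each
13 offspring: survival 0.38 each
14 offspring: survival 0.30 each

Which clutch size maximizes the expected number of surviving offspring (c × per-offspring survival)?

Expected surviving offspring = c × s(c):
  c=7: 7 × 0.81 = 5.670
  c=8: 8 × 0.72 = 5.760
  c=9: 9 × 0.65 = 5.850
  c=10: 10 × 0.60 = 6.000
  c=11: 11 × 0.50 = 5.500
  c=12: 12 × 0.43 = 5.160
  c=13: 13 × 0.38 = 4.940
  c=14: 14 × 0.30 = 4.200
Maximum at c = 10 (6.000 surviving offspring).

10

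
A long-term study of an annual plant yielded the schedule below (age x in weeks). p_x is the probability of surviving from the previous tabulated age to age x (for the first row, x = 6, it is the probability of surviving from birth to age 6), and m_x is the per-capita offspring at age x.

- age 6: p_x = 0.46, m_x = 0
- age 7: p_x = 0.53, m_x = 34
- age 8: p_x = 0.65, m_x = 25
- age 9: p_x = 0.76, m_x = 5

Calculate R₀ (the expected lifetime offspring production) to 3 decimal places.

12.853

Survivorship from birth: l_x = p_6·p_7·…·p_x.
  l_6 = 0.46000
  l_7 = 0.24380
  l_8 = 0.15847
  l_9 = 0.12044
R₀ = Σ l_x m_x:
  age 6: 0.46000 × 0 = 0.0000
  age 7: 0.24380 × 34 = 8.2892
  age 8: 0.15847 × 25 = 3.9617
  age 9: 0.12044 × 5 = 0.6022
R₀ = 0.0000 + 8.2892 + 3.9617 + 0.6022 = 12.8531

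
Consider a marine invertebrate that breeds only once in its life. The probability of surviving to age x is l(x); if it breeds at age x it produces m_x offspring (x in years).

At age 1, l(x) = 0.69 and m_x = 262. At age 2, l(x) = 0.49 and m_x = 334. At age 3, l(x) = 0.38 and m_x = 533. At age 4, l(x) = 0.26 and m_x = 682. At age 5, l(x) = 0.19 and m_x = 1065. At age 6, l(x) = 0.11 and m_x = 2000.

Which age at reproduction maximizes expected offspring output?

Expected offspring if breeding at age x = l(x) × m_x:
  age 1: 0.69 × 262 = 180.780
  age 2: 0.49 × 334 = 163.660
  age 3: 0.38 × 533 = 202.540
  age 4: 0.26 × 682 = 177.320
  age 5: 0.19 × 1065 = 202.350
  age 6: 0.11 × 2000 = 220.000
Maximum at age 6 (220.000).

6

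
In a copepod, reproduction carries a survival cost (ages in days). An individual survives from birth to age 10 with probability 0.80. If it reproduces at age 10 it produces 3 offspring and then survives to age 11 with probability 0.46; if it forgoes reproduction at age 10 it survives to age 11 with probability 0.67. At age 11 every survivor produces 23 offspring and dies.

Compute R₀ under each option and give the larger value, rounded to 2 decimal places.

12.33

breed at age 10: R₀ = 0.80 × (3 + 0.46 × 23) = 0.80 × 13.5800 = 10.8640
delay to age 11: R₀ = 0.80 × (0.67 × 23) = 0.80 × 15.4100 = 12.3280
Higher: delay to age 11 (12.3280).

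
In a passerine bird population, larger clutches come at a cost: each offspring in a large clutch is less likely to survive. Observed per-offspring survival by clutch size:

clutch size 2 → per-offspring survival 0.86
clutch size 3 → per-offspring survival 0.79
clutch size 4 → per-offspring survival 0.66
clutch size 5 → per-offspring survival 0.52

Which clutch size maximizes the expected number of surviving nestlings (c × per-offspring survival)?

Expected surviving nestlings = c × s(c):
  c=2: 2 × 0.86 = 1.720
  c=3: 3 × 0.79 = 2.370
  c=4: 4 × 0.66 = 2.640
  c=5: 5 × 0.52 = 2.600
Maximum at c = 4 (2.640 surviving nestlings).

4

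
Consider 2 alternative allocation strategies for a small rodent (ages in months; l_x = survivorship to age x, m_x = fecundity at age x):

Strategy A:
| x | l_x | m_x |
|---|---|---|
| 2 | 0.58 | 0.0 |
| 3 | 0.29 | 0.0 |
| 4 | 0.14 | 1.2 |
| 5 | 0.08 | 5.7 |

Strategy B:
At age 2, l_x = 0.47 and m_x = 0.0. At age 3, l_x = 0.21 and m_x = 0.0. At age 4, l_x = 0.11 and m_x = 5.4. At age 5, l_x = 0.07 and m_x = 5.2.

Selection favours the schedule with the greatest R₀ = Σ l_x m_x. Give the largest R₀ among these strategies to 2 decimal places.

Strategy A: R₀ = 0.58×0.0 + 0.29×0.0 + 0.14×1.2 + 0.08×5.7 = 0.6240
Strategy B: R₀ = 0.47×0.0 + 0.21×0.0 + 0.11×5.4 + 0.07×5.2 = 0.9580
Highest R₀: strategy B with 0.9580.

0.96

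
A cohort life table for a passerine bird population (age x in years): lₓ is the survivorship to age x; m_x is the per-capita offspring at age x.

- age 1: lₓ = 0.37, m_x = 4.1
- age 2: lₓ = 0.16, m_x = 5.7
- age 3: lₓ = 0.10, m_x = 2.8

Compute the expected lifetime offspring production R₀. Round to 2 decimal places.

R₀ = Σ lₓ m_x:
  age 1: 0.37 × 4.1 = 1.5170
  age 2: 0.16 × 5.7 = 0.9120
  age 3: 0.10 × 2.8 = 0.2800
R₀ = 1.5170 + 0.9120 + 0.2800 = 2.7090

2.71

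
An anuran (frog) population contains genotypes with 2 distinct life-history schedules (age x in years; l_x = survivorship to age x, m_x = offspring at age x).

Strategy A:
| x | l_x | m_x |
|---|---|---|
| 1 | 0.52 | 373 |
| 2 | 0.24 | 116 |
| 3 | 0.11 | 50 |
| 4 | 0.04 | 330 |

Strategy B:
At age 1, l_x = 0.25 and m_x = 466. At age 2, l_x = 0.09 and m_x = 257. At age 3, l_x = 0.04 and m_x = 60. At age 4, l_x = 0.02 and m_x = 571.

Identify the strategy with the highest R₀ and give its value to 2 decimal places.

Strategy A: R₀ = 0.52×373 + 0.24×116 + 0.11×50 + 0.04×330 = 240.5000
Strategy B: R₀ = 0.25×466 + 0.09×257 + 0.04×60 + 0.02×571 = 153.4500
Highest R₀: strategy A with 240.5000.

240.50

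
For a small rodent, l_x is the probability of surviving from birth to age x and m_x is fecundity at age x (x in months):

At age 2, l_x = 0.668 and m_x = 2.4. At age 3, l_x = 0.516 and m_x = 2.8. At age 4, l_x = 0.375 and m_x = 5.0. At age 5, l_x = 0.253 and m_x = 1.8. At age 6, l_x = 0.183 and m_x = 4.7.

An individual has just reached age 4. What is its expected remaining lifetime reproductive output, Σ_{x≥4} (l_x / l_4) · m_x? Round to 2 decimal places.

8.51

l_4 = 0.375. Conditional survival from age 4 to x is l_x / l_4.
  x=4: (0.375/0.375) × 5.0 = 5.0000
  x=5: (0.253/0.375) × 1.8 = 1.2144
  x=6: (0.183/0.375) × 4.7 = 2.2936
Sum = 5.0000 + 1.2144 + 2.2936 = 8.5080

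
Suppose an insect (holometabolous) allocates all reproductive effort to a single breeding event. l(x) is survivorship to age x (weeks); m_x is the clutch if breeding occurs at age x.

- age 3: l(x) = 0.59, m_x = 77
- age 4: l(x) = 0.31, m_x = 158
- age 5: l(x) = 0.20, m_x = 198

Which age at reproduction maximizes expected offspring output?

4

Expected offspring if breeding at age x = l(x) × m_x:
  age 3: 0.59 × 77 = 45.430
  age 4: 0.31 × 158 = 48.980
  age 5: 0.20 × 198 = 39.600
Maximum at age 4 (48.980).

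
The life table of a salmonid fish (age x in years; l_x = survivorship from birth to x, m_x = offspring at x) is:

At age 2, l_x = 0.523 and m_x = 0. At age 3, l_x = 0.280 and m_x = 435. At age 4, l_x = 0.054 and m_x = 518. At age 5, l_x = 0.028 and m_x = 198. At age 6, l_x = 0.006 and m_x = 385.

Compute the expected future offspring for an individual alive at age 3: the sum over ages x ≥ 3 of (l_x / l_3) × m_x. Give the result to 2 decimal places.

562.95

l_3 = 0.280. Conditional survival from age 3 to x is l_x / l_3.
  x=3: (0.280/0.280) × 435 = 435.0000
  x=4: (0.054/0.280) × 518 = 99.9000
  x=5: (0.028/0.280) × 198 = 19.8000
  x=6: (0.006/0.280) × 385 = 8.2500
Sum = 435.0000 + 99.9000 + 19.8000 + 8.2500 = 562.9500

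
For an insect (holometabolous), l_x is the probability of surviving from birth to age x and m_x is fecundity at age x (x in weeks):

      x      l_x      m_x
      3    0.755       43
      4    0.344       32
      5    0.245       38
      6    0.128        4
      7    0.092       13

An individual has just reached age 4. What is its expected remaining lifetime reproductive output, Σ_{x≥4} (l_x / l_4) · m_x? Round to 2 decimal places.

64.03

l_4 = 0.344. Conditional survival from age 4 to x is l_x / l_4.
  x=4: (0.344/0.344) × 32 = 32.0000
  x=5: (0.245/0.344) × 38 = 27.0640
  x=6: (0.128/0.344) × 4 = 1.4884
  x=7: (0.092/0.344) × 13 = 3.4767
Sum = 32.0000 + 27.0640 + 1.4884 + 3.4767 = 64.0291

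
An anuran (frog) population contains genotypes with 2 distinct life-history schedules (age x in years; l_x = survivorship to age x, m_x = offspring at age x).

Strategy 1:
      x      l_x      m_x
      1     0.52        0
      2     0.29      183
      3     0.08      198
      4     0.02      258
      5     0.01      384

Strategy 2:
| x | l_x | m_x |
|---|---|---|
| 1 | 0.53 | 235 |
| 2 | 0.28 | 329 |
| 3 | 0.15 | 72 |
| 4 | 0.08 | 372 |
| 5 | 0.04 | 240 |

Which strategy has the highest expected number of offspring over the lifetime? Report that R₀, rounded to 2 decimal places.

Strategy 1: R₀ = 0.52×0 + 0.29×183 + 0.08×198 + 0.02×258 + 0.01×384 = 77.9100
Strategy 2: R₀ = 0.53×235 + 0.28×329 + 0.15×72 + 0.08×372 + 0.04×240 = 266.8300
Highest R₀: strategy 2 with 266.8300.

266.83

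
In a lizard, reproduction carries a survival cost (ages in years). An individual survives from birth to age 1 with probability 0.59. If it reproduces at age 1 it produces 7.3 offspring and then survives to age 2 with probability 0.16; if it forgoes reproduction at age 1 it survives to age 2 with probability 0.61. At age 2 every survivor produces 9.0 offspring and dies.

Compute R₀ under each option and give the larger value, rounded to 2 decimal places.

breed at age 1: R₀ = 0.59 × (7.3 + 0.16 × 9.0) = 0.59 × 8.7400 = 5.1566
delay to age 2: R₀ = 0.59 × (0.61 × 9.0) = 0.59 × 5.4900 = 3.2391
Higher: breed at age 1 (5.1566).

5.16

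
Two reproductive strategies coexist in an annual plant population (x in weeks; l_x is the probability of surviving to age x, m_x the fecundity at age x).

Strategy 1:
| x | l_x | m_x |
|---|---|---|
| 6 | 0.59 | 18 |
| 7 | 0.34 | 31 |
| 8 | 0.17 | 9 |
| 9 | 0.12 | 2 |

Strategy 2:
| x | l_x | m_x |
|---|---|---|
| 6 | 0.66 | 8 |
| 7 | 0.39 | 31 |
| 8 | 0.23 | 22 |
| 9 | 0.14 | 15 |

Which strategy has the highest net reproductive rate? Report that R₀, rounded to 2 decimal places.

Strategy 1: R₀ = 0.59×18 + 0.34×31 + 0.17×9 + 0.12×2 = 22.9300
Strategy 2: R₀ = 0.66×8 + 0.39×31 + 0.23×22 + 0.14×15 = 24.5300
Highest R₀: strategy 2 with 24.5300.

24.53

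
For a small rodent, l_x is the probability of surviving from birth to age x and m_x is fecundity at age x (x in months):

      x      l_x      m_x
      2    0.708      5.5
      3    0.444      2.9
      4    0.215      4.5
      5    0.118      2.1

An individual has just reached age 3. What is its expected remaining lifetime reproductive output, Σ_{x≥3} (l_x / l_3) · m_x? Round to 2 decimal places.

l_3 = 0.444. Conditional survival from age 3 to x is l_x / l_3.
  x=3: (0.444/0.444) × 2.9 = 2.9000
  x=4: (0.215/0.444) × 4.5 = 2.1791
  x=5: (0.118/0.444) × 2.1 = 0.5581
Sum = 2.9000 + 2.1791 + 0.5581 = 5.6372

5.64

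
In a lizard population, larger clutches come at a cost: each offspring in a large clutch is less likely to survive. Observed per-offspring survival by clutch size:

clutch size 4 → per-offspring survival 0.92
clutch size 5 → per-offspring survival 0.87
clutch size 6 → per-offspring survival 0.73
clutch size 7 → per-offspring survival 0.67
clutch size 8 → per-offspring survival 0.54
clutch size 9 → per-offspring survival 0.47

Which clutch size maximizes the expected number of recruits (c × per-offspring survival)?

Expected recruits = c × s(c):
  c=4: 4 × 0.92 = 3.680
  c=5: 5 × 0.87 = 4.350
  c=6: 6 × 0.73 = 4.380
  c=7: 7 × 0.67 = 4.690
  c=8: 8 × 0.54 = 4.320
  c=9: 9 × 0.47 = 4.230
Maximum at c = 7 (4.690 recruits).

7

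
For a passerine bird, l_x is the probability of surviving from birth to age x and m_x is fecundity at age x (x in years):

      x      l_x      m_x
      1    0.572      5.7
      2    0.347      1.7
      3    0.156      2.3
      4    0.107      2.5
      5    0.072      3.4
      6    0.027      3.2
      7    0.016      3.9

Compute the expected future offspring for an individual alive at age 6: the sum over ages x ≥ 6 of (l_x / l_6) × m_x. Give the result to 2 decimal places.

l_6 = 0.027. Conditional survival from age 6 to x is l_x / l_6.
  x=6: (0.027/0.027) × 3.2 = 3.2000
  x=7: (0.016/0.027) × 3.9 = 2.3111
Sum = 3.2000 + 2.3111 = 5.5111

5.51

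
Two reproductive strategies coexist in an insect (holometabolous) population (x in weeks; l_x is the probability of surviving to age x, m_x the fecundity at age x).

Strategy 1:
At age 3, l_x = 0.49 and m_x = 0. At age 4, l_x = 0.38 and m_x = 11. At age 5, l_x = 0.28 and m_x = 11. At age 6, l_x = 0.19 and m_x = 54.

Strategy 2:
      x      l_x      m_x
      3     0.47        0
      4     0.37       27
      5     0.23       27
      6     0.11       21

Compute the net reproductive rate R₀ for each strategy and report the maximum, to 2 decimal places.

Strategy 1: R₀ = 0.49×0 + 0.38×11 + 0.28×11 + 0.19×54 = 17.5200
Strategy 2: R₀ = 0.47×0 + 0.37×27 + 0.23×27 + 0.11×21 = 18.5100
Highest R₀: strategy 2 with 18.5100.

18.51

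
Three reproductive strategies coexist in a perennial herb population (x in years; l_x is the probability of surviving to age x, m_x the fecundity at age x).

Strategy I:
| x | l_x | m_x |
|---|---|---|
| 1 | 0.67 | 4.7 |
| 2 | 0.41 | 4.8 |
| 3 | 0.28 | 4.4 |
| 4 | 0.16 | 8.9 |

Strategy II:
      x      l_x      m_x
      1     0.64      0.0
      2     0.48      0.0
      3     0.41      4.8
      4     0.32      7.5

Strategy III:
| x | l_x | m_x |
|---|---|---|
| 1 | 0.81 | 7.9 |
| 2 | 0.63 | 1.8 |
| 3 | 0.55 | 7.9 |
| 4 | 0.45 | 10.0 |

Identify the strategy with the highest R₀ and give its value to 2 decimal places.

16.38

Strategy I: R₀ = 0.67×4.7 + 0.41×4.8 + 0.28×4.4 + 0.16×8.9 = 7.7730
Strategy II: R₀ = 0.64×0.0 + 0.48×0.0 + 0.41×4.8 + 0.32×7.5 = 4.3680
Strategy III: R₀ = 0.81×7.9 + 0.63×1.8 + 0.55×7.9 + 0.45×10.0 = 16.3780
Highest R₀: strategy III with 16.3780.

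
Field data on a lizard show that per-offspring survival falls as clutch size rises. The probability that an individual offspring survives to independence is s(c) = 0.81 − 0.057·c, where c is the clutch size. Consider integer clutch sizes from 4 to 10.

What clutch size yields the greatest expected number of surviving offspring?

7

Expected surviving offspring = c × s(c):
  c=4: 4 × 0.582 = 2.328
  c=5: 5 × 0.525 = 2.625
  c=6: 6 × 0.468 = 2.808
  c=7: 7 × 0.411 = 2.877
  c=8: 8 × 0.354 = 2.832
  c=9: 9 × 0.297 = 2.673
  c=10: 10 × 0.240 = 2.400
Maximum at c = 7 (2.877 surviving offspring).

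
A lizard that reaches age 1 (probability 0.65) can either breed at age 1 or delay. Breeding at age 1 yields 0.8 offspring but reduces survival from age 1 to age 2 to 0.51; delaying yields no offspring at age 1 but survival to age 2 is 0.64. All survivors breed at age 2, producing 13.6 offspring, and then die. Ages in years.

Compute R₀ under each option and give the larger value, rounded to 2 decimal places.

5.66

breed at age 1: R₀ = 0.65 × (0.8 + 0.51 × 13.6) = 0.65 × 7.7360 = 5.0284
delay to age 2: R₀ = 0.65 × (0.64 × 13.6) = 0.65 × 8.7040 = 5.6576
Higher: delay to age 2 (5.6576).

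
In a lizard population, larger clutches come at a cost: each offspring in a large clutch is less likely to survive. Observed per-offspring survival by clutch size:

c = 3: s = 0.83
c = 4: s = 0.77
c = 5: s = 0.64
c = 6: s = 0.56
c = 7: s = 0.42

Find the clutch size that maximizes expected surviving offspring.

Expected surviving offspring = c × s(c):
  c=3: 3 × 0.83 = 2.490
  c=4: 4 × 0.77 = 3.080
  c=5: 5 × 0.64 = 3.200
  c=6: 6 × 0.56 = 3.360
  c=7: 7 × 0.42 = 2.940
Maximum at c = 6 (3.360 surviving offspring).

6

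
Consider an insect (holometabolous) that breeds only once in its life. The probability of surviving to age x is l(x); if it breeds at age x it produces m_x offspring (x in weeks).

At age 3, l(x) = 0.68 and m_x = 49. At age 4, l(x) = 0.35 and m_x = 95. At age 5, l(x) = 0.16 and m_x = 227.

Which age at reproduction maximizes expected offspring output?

Expected offspring if breeding at age x = l(x) × m_x:
  age 3: 0.68 × 49 = 33.320
  age 4: 0.35 × 95 = 33.250
  age 5: 0.16 × 227 = 36.320
Maximum at age 5 (36.320).

5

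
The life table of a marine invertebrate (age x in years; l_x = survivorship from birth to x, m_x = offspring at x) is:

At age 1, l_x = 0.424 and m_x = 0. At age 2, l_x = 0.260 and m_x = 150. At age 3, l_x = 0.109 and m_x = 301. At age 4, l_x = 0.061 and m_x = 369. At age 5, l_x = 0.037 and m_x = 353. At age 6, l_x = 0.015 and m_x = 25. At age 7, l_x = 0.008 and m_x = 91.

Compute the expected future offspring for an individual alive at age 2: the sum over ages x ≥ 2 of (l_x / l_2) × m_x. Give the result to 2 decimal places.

417.24

l_2 = 0.260. Conditional survival from age 2 to x is l_x / l_2.
  x=2: (0.260/0.260) × 150 = 150.0000
  x=3: (0.109/0.260) × 301 = 126.1885
  x=4: (0.061/0.260) × 369 = 86.5731
  x=5: (0.037/0.260) × 353 = 50.2346
  x=6: (0.015/0.260) × 25 = 1.4423
  x=7: (0.008/0.260) × 91 = 2.8000
Sum = 150.0000 + 126.1885 + 86.5731 + 50.2346 + 1.4423 + 2.8000 = 417.2385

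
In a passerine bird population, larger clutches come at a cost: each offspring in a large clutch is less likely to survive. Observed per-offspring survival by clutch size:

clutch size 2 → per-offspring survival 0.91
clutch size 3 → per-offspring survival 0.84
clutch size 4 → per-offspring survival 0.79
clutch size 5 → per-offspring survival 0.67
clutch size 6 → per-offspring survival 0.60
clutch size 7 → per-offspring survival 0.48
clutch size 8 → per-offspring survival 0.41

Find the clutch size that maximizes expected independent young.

Expected independent young = c × s(c):
  c=2: 2 × 0.91 = 1.820
  c=3: 3 × 0.84 = 2.520
  c=4: 4 × 0.79 = 3.160
  c=5: 5 × 0.67 = 3.350
  c=6: 6 × 0.60 = 3.600
  c=7: 7 × 0.48 = 3.360
  c=8: 8 × 0.41 = 3.280
Maximum at c = 6 (3.600 independent young).

6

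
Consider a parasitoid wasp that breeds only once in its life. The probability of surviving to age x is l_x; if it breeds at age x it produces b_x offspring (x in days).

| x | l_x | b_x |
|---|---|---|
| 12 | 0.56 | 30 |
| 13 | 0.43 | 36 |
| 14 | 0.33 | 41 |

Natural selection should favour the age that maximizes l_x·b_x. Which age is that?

Expected offspring if breeding at age x = l_x × b_x:
  age 12: 0.56 × 30 = 16.800
  age 13: 0.43 × 36 = 15.480
  age 14: 0.33 × 41 = 13.530
Maximum at age 12 (16.800).

12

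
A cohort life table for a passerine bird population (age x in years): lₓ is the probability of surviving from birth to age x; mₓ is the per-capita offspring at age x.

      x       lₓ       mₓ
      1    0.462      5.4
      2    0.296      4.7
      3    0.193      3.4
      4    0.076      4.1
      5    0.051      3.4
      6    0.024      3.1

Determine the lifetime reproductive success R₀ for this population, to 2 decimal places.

R₀ = Σ lₓ mₓ:
  age 1: 0.462 × 5.4 = 2.4948
  age 2: 0.296 × 4.7 = 1.3912
  age 3: 0.193 × 3.4 = 0.6562
  age 4: 0.076 × 4.1 = 0.3116
  age 5: 0.051 × 3.4 = 0.1734
  age 6: 0.024 × 3.1 = 0.0744
R₀ = 2.4948 + 1.3912 + 0.6562 + 0.3116 + 0.1734 + 0.0744 = 5.1016

5.10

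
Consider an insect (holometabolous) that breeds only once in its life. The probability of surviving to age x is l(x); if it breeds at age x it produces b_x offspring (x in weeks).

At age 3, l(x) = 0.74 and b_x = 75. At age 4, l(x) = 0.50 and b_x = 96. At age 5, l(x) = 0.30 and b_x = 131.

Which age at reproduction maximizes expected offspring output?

Expected offspring if breeding at age x = l(x) × b_x:
  age 3: 0.74 × 75 = 55.500
  age 4: 0.50 × 96 = 48.000
  age 5: 0.30 × 131 = 39.300
Maximum at age 3 (55.500).

3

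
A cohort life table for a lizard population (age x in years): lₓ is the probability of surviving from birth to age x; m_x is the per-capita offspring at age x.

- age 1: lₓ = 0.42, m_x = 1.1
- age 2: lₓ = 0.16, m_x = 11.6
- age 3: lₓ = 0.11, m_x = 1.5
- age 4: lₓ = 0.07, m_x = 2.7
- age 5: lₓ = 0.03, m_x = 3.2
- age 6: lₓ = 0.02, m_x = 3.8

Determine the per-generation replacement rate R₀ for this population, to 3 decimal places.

2.844

R₀ = Σ lₓ m_x:
  age 1: 0.42 × 1.1 = 0.4620
  age 2: 0.16 × 11.6 = 1.8560
  age 3: 0.11 × 1.5 = 0.1650
  age 4: 0.07 × 2.7 = 0.1890
  age 5: 0.03 × 3.2 = 0.0960
  age 6: 0.02 × 3.8 = 0.0760
R₀ = 0.4620 + 1.8560 + 0.1650 + 0.1890 + 0.0960 + 0.0760 = 2.8440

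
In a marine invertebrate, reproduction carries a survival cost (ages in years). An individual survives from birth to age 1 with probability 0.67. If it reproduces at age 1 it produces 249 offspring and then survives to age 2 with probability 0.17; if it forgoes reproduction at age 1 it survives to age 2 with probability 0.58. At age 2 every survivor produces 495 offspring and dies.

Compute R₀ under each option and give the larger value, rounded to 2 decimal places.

223.21

breed at age 1: R₀ = 0.67 × (249 + 0.17 × 495) = 0.67 × 333.1500 = 223.2105
delay to age 2: R₀ = 0.67 × (0.58 × 495) = 0.67 × 287.1000 = 192.3570
Higher: breed at age 1 (223.2105).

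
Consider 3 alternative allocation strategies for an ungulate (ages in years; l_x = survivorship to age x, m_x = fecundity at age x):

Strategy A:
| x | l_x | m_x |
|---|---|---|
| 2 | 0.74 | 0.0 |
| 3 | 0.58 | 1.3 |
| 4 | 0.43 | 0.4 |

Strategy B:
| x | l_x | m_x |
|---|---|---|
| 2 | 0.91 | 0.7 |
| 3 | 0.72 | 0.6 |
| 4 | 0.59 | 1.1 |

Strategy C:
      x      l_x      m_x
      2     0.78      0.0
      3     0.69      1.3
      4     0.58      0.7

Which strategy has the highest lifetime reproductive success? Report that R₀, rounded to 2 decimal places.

1.72

Strategy A: R₀ = 0.74×0.0 + 0.58×1.3 + 0.43×0.4 = 0.9260
Strategy B: R₀ = 0.91×0.7 + 0.72×0.6 + 0.59×1.1 = 1.7180
Strategy C: R₀ = 0.78×0.0 + 0.69×1.3 + 0.58×0.7 = 1.3030
Highest R₀: strategy B with 1.7180.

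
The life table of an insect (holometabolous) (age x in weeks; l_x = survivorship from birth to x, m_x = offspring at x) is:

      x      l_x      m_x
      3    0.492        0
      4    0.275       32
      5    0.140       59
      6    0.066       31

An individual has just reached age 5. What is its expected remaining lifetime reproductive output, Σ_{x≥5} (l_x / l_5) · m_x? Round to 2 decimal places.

73.61

l_5 = 0.140. Conditional survival from age 5 to x is l_x / l_5.
  x=5: (0.140/0.140) × 59 = 59.0000
  x=6: (0.066/0.140) × 31 = 14.6143
Sum = 59.0000 + 14.6143 = 73.6143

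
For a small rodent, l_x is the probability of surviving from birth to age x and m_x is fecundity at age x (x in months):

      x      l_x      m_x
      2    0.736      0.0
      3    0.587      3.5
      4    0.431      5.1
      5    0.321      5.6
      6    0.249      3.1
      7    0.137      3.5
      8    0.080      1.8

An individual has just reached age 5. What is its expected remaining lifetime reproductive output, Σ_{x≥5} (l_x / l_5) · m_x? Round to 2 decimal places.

l_5 = 0.321. Conditional survival from age 5 to x is l_x / l_5.
  x=5: (0.321/0.321) × 5.6 = 5.6000
  x=6: (0.249/0.321) × 3.1 = 2.4047
  x=7: (0.137/0.321) × 3.5 = 1.4938
  x=8: (0.080/0.321) × 1.8 = 0.4486
Sum = 5.6000 + 2.4047 + 1.4938 + 0.4486 = 9.9470

9.95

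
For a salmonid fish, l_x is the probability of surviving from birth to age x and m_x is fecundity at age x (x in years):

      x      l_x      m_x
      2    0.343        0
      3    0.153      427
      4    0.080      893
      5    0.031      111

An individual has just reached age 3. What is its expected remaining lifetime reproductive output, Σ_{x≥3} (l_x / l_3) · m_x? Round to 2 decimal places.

916.42

l_3 = 0.153. Conditional survival from age 3 to x is l_x / l_3.
  x=3: (0.153/0.153) × 427 = 427.0000
  x=4: (0.080/0.153) × 893 = 466.9281
  x=5: (0.031/0.153) × 111 = 22.4902
Sum = 427.0000 + 466.9281 + 22.4902 = 916.4183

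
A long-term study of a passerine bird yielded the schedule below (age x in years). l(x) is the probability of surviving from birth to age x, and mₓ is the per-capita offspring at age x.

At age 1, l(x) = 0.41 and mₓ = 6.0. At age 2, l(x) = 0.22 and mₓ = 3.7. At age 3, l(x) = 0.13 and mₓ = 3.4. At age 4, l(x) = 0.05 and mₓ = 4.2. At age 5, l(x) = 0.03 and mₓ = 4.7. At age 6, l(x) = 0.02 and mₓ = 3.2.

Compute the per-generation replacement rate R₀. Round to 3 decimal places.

4.131

R₀ = Σ l(x) mₓ:
  age 1: 0.41 × 6.0 = 2.4600
  age 2: 0.22 × 3.7 = 0.8140
  age 3: 0.13 × 3.4 = 0.4420
  age 4: 0.05 × 4.2 = 0.2100
  age 5: 0.03 × 4.7 = 0.1410
  age 6: 0.02 × 3.2 = 0.0640
R₀ = 2.4600 + 0.8140 + 0.4420 + 0.2100 + 0.1410 + 0.0640 = 4.1310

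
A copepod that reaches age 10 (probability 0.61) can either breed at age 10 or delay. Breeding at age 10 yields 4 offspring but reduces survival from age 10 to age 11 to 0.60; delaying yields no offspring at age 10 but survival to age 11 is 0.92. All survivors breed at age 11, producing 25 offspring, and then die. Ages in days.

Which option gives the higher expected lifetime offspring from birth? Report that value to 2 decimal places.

14.03

breed at age 10: R₀ = 0.61 × (4 + 0.60 × 25) = 0.61 × 19.0000 = 11.5900
delay to age 11: R₀ = 0.61 × (0.92 × 25) = 0.61 × 23.0000 = 14.0300
Higher: delay to age 11 (14.0300).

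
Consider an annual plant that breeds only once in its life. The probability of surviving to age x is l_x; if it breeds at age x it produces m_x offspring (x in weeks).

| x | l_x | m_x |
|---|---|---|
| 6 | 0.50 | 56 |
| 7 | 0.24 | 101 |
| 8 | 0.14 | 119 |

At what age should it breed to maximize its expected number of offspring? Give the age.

6

Expected offspring if breeding at age x = l_x × m_x:
  age 6: 0.50 × 56 = 28.000
  age 7: 0.24 × 101 = 24.240
  age 8: 0.14 × 119 = 16.660
Maximum at age 6 (28.000).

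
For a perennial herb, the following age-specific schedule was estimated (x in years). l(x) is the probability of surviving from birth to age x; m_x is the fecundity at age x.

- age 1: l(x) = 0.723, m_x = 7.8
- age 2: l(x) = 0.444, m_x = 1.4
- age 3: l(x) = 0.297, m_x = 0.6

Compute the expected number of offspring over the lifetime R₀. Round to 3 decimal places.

6.439

R₀ = Σ l(x) m_x:
  age 1: 0.723 × 7.8 = 5.6394
  age 2: 0.444 × 1.4 = 0.6216
  age 3: 0.297 × 0.6 = 0.1782
R₀ = 5.6394 + 0.6216 + 0.1782 = 6.4392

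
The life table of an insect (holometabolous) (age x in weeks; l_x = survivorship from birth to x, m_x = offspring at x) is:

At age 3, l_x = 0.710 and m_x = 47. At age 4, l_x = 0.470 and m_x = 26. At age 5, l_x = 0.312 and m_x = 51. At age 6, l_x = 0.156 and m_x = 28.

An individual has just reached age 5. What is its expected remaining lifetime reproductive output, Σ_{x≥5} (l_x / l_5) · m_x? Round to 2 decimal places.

65.00

l_5 = 0.312. Conditional survival from age 5 to x is l_x / l_5.
  x=5: (0.312/0.312) × 51 = 51.0000
  x=6: (0.156/0.312) × 28 = 14.0000
Sum = 51.0000 + 14.0000 = 65.0000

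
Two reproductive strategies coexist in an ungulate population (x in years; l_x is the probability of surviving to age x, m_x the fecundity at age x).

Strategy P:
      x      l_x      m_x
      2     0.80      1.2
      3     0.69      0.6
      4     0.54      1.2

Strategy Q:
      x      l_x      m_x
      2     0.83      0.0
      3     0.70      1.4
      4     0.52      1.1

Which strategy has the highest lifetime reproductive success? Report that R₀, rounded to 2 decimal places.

Strategy P: R₀ = 0.80×1.2 + 0.69×0.6 + 0.54×1.2 = 2.0220
Strategy Q: R₀ = 0.83×0.0 + 0.70×1.4 + 0.52×1.1 = 1.5520
Highest R₀: strategy P with 2.0220.

2.02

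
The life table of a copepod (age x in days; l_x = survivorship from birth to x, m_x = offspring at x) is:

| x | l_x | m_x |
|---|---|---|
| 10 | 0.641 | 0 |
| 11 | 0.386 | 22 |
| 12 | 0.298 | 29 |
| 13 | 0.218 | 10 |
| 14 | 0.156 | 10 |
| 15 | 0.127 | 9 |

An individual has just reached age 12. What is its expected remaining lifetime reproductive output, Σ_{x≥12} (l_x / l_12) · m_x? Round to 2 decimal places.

l_12 = 0.298. Conditional survival from age 12 to x is l_x / l_12.
  x=12: (0.298/0.298) × 29 = 29.0000
  x=13: (0.218/0.298) × 10 = 7.3154
  x=14: (0.156/0.298) × 10 = 5.2349
  x=15: (0.127/0.298) × 9 = 3.8356
Sum = 29.0000 + 7.3154 + 5.2349 + 3.8356 = 45.3859

45.39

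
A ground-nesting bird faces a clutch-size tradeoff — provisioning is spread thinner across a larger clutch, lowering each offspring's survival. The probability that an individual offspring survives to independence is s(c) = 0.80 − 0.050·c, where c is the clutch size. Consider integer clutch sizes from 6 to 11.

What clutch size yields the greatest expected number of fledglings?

8

Expected fledglings = c × s(c):
  c=6: 6 × 0.500 = 3.000
  c=7: 7 × 0.450 = 3.150
  c=8: 8 × 0.400 = 3.200
  c=9: 9 × 0.350 = 3.150
  c=10: 10 × 0.300 = 3.000
  c=11: 11 × 0.250 = 2.750
Maximum at c = 8 (3.200 fledglings).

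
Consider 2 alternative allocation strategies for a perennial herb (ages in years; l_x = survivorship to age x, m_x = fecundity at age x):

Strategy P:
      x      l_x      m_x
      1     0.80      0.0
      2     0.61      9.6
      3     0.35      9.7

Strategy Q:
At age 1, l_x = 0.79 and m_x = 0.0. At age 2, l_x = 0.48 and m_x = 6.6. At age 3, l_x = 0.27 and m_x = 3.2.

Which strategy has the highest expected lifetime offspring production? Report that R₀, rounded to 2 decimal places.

9.25

Strategy P: R₀ = 0.80×0.0 + 0.61×9.6 + 0.35×9.7 = 9.2510
Strategy Q: R₀ = 0.79×0.0 + 0.48×6.6 + 0.27×3.2 = 4.0320
Highest R₀: strategy P with 9.2510.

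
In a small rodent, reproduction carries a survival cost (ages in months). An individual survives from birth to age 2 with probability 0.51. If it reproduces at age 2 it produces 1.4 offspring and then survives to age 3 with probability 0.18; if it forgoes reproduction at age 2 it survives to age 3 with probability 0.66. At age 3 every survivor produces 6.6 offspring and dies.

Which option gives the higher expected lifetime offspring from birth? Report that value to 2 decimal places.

breed at age 2: R₀ = 0.51 × (1.4 + 0.18 × 6.6) = 0.51 × 2.5880 = 1.3199
delay to age 3: R₀ = 0.51 × (0.66 × 6.6) = 0.51 × 4.3560 = 2.2216
Higher: delay to age 3 (2.2216).

2.22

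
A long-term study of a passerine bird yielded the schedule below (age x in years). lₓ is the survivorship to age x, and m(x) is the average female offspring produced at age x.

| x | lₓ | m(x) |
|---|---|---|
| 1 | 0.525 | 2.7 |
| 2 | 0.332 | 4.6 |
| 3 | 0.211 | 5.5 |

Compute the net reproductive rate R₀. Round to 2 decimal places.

R₀ = Σ lₓ m(x):
  age 1: 0.525 × 2.7 = 1.4175
  age 2: 0.332 × 4.6 = 1.5272
  age 3: 0.211 × 5.5 = 1.1605
R₀ = 1.4175 + 1.5272 + 1.1605 = 4.1052

4.11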